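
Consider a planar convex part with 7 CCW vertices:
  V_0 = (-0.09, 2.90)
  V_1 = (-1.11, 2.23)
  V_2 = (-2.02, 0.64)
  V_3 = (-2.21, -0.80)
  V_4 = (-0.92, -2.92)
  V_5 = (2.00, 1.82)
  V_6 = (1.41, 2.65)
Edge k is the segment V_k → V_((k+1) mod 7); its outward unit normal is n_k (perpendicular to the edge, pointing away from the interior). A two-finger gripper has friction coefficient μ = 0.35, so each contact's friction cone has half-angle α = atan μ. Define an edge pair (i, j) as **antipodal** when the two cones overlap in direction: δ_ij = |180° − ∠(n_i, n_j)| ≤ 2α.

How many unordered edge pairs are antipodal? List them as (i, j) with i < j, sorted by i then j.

α = atan 0.35 = 19.29°;  2α = 38.58°
n_0 = (-0.5490, +0.8358)
n_1 = (-0.8679, +0.4967)
n_2 = (-0.9914, +0.1308)
n_3 = (-0.8543, -0.5198)
n_4 = (+0.8514, -0.5245)
n_5 = (+0.8151, +0.5794)
n_6 = (+0.1644, +0.9864)
  (0,1): δ = 153.08°  ·
  (0,2): δ = 130.82°  ·
  (0,3): δ = 91.98°  ·
  (0,4): δ = 25.07°  ✓
  (0,5): δ = 92.11°  ·
  (0,6): δ = 137.24°  ·
  (1,2): δ = 157.73°  ·
  (1,3): δ = 118.90°  ·
  (1,4): δ = 1.85°  ✓
  (1,5): δ = 65.19°  ·
  (1,6): δ = 110.32°  ·
  (2,3): δ = 141.16°  ·
  (2,4): δ = 24.12°  ✓
  (2,5): δ = 42.92°  ·
  (2,6): δ = 88.05°  ·
  (3,4): δ = 62.95°  ·
  (3,5): δ = 4.09°  ✓
  (3,6): δ = 49.22°  ·
  (4,5): δ = 112.96°  ·
  (4,6): δ = 67.83°  ·
  (5,6): δ = 134.87°  ·
antipodal pairs: 4

count = 4; pairs: (0,4), (1,4), (2,4), (3,5)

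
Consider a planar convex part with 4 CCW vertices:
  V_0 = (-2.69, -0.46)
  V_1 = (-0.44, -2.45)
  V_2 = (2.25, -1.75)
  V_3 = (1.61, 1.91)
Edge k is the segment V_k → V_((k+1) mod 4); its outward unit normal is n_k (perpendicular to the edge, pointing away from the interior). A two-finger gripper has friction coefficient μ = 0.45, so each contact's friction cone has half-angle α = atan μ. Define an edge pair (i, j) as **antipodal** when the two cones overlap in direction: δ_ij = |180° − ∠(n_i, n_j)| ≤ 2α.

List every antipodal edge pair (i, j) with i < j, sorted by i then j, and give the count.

α = atan 0.45 = 24.23°;  2α = 48.46°
n_0 = (-0.6625, -0.7491)
n_1 = (+0.2518, -0.9678)
n_2 = (+0.9851, +0.1722)
n_3 = (-0.4827, +0.8758)
  (0,1): δ = 123.92°  ·
  (0,2): δ = 38.59°  ✓
  (0,3): δ = 70.35°  ·
  (1,2): δ = 94.67°  ·
  (1,3): δ = 14.28°  ✓
  (2,3): δ = 71.06°  ·
antipodal pairs: 2

count = 2; pairs: (0,2), (1,3)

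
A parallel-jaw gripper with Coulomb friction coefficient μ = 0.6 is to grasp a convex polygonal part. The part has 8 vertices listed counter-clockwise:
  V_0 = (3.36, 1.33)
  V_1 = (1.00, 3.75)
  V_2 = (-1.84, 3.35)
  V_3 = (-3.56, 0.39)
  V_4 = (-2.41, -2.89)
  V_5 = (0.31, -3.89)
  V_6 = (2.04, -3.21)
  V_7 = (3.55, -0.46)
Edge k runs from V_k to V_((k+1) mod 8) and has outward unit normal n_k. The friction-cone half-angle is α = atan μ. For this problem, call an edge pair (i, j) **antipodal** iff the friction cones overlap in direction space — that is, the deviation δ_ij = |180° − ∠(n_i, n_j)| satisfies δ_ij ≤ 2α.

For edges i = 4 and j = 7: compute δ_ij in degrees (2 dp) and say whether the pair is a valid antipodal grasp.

δ = 63.76°, invalid

α = atan 0.6 = 30.96°;  2α = 61.93°
edge 4: e_4 = (+2.72, -1.00);  n_4 = (-0.3451, -0.9386)
edge 7: e_7 = (-0.19, +1.79);  n_7 = (+0.9944, +0.1056)
∠(n_4, n_7) = 116.24°
δ = |180° − 116.24°| = 63.76°
63.76° > 2α = 61.93°  →  invalid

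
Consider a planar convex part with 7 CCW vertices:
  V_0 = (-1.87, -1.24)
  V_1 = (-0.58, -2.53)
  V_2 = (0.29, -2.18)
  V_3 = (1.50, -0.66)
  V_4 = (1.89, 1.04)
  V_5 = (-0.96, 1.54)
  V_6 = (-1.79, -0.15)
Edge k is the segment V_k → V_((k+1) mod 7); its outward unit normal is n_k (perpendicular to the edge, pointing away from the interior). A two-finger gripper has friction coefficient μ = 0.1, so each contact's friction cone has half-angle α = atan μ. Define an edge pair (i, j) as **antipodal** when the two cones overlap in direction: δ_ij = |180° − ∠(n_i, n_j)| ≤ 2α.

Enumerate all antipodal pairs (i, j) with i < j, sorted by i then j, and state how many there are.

α = atan 0.1 = 5.71°;  2α = 11.42°
n_0 = (-0.7071, -0.7071)
n_1 = (+0.3732, -0.9277)
n_2 = (+0.7824, -0.6228)
n_3 = (+0.9747, -0.2236)
n_4 = (+0.1728, +0.9850)
n_5 = (-0.8976, +0.4408)
n_6 = (-0.9973, +0.0732)
  (0,1): δ = 113.09°  ·
  (0,2): δ = 83.52°  ·
  (0,3): δ = 57.92°  ·
  (0,4): δ = 35.05°  ·
  (0,5): δ = 108.84°  ·
  (0,6): δ = 130.80°  ·
  (1,2): δ = 150.44°  ·
  (1,3): δ = 124.84°  ·
  (1,4): δ = 31.87°  ·
  (1,5): δ = 41.93°  ·
  (1,6): δ = 63.89°  ·
  (2,3): δ = 154.40°  ·
  (2,4): δ = 61.43°  ·
  (2,5): δ = 12.36°  ·
  (2,6): δ = 34.32°  ·
  (3,4): δ = 87.03°  ·
  (3,5): δ = 13.24°  ·
  (3,6): δ = 8.72°  ✓
  (4,5): δ = 106.21°  ·
  (4,6): δ = 84.25°  ·
  (5,6): δ = 158.04°  ·
antipodal pairs: 1

count = 1; pairs: (3,6)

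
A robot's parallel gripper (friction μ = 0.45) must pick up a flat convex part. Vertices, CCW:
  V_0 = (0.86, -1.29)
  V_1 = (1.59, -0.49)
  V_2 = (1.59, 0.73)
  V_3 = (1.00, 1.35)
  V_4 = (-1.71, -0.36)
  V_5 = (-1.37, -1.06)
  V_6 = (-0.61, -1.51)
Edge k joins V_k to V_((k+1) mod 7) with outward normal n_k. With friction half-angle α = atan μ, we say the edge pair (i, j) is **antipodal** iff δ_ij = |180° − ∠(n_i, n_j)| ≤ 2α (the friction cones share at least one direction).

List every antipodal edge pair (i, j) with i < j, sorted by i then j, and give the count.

α = atan 0.45 = 24.23°;  2α = 48.46°
n_0 = (+0.7387, -0.6741)
n_1 = (+1.0000, -0.0000)
n_2 = (+0.7244, +0.6894)
n_3 = (-0.5336, +0.8457)
n_4 = (-0.8995, -0.4369)
n_5 = (-0.5095, -0.8605)
n_6 = (+0.1480, -0.9890)
  (0,1): δ = 137.62°  ·
  (0,2): δ = 94.04°  ·
  (0,3): δ = 15.37°  ✓
  (0,4): δ = 68.29°  ·
  (0,5): δ = 101.75°  ·
  (0,6): δ = 140.89°  ·
  (1,2): δ = 136.42°  ·
  (1,3): δ = 57.75°  ·
  (1,4): δ = 25.91°  ✓
  (1,5): δ = 59.37°  ·
  (1,6): δ = 98.51°  ·
  (2,3): δ = 101.33°  ·
  (2,4): δ = 17.67°  ✓
  (2,5): δ = 15.79°  ✓
  (2,6): δ = 54.93°  ·
  (3,4): δ = 96.35°  ·
  (3,5): δ = 62.88°  ·
  (3,6): δ = 23.74°  ✓
  (4,5): δ = 146.54°  ·
  (4,6): δ = 107.39°  ·
  (5,6): δ = 140.86°  ·
antipodal pairs: 5

count = 5; pairs: (0,3), (1,4), (2,4), (2,5), (3,6)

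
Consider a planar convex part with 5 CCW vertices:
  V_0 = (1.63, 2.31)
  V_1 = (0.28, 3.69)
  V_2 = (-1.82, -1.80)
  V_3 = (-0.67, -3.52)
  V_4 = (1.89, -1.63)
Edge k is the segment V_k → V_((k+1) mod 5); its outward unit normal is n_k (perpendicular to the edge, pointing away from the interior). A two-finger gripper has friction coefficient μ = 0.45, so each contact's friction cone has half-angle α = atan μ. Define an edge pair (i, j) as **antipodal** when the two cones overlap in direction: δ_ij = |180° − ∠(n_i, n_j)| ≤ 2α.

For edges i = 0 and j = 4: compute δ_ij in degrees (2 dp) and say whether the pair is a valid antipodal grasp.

α = atan 0.45 = 24.23°;  2α = 48.46°
edge 0: e_0 = (-1.35, +1.38);  n_0 = (+0.7148, +0.6993)
edge 4: e_4 = (-0.26, +3.94);  n_4 = (+0.9978, +0.0658)
∠(n_0, n_4) = 40.59°
δ = |180° − 40.59°| = 139.41°
139.41° > 2α = 48.46°  →  invalid

δ = 139.41°, invalid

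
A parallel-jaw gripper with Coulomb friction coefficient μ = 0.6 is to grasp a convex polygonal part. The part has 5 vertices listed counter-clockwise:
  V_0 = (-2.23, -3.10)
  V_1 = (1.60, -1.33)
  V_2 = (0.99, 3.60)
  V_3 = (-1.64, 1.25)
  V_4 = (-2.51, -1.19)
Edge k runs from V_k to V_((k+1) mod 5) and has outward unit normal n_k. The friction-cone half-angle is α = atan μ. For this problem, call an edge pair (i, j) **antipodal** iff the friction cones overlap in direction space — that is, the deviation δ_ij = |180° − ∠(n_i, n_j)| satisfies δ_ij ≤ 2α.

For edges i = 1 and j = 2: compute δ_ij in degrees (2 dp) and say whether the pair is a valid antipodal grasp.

α = atan 0.6 = 30.96°;  2α = 61.93°
edge 1: e_1 = (-0.61, +4.93);  n_1 = (+0.9924, +0.1228)
edge 2: e_2 = (-2.63, -2.35);  n_2 = (-0.6663, +0.7457)
∠(n_1, n_2) = 124.73°
δ = |180° − 124.73°| = 55.27°
55.27° ≤ 2α = 61.93°  →  valid

δ = 55.27°, valid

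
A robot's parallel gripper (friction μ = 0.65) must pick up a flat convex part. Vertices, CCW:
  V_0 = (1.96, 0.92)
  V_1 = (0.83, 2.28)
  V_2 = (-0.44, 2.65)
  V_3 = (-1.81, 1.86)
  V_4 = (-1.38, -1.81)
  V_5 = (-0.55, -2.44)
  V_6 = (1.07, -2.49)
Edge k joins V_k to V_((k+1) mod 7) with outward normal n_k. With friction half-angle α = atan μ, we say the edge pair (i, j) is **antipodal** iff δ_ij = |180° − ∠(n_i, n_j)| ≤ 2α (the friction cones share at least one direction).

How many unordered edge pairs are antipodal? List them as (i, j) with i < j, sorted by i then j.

count = 8; pairs: (0,3), (0,4), (0,5), (1,4), (1,5), (2,5), (2,6), (3,6)

α = atan 0.65 = 33.02°;  2α = 66.05°
n_0 = (+0.7691, +0.6391)
n_1 = (+0.2797, +0.9601)
n_2 = (-0.4995, +0.8663)
n_3 = (-0.9932, -0.1164)
n_4 = (-0.6046, -0.7965)
n_5 = (-0.0308, -0.9995)
n_6 = (+0.9676, -0.2525)
  (0,1): δ = 145.97°  ·
  (0,2): δ = 99.75°  ·
  (0,3): δ = 33.04°  ✓
  (0,4): δ = 13.08°  ✓
  (0,5): δ = 48.51°  ✓
  (0,6): δ = 125.65°  ·
  (1,2): δ = 133.79°  ·
  (1,3): δ = 67.07°  ·
  (1,4): δ = 20.96°  ✓
  (1,5): δ = 14.48°  ✓
  (1,6): δ = 91.62°  ·
  (2,3): δ = 113.29°  ·
  (2,4): δ = 67.17°  ·
  (2,5): δ = 31.74°  ✓
  (2,6): δ = 45.40°  ✓
  (3,4): δ = 133.88°  ·
  (3,5): δ = 98.45°  ·
  (3,6): δ = 21.31°  ✓
  (4,5): δ = 144.57°  ·
  (4,6): δ = 67.43°  ·
  (5,6): δ = 102.86°  ·
antipodal pairs: 8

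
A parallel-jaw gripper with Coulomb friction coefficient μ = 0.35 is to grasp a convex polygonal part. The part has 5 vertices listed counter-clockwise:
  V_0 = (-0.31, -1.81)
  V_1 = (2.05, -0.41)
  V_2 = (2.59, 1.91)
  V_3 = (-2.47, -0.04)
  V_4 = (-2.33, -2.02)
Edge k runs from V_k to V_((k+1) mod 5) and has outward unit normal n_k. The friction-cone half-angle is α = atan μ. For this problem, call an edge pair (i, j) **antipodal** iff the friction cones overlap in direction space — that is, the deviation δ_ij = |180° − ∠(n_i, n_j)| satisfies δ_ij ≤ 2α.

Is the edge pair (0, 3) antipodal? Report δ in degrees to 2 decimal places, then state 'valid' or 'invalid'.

δ = 63.37°, invalid

α = atan 0.35 = 19.29°;  2α = 38.58°
edge 0: e_0 = (+2.36, +1.40);  n_0 = (+0.5102, -0.8601)
edge 3: e_3 = (+0.14, -1.98);  n_3 = (-0.9975, -0.0705)
∠(n_0, n_3) = 116.63°
δ = |180° − 116.63°| = 63.37°
63.37° > 2α = 38.58°  →  invalid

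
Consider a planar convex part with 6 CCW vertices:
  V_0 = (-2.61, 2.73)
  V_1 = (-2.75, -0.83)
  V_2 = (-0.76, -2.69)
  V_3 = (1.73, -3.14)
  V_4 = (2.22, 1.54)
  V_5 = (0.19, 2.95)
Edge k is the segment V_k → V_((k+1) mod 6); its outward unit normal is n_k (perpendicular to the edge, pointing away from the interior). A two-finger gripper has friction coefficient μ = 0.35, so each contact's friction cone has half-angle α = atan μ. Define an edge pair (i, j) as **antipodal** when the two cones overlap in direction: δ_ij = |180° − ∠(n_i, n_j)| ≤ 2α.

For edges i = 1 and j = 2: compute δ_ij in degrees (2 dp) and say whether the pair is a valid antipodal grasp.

δ = 147.18°, invalid

α = atan 0.35 = 19.29°;  2α = 38.58°
edge 1: e_1 = (+1.99, -1.86);  n_1 = (-0.6828, -0.7306)
edge 2: e_2 = (+2.49, -0.45);  n_2 = (-0.1778, -0.9841)
∠(n_1, n_2) = 32.82°
δ = |180° − 32.82°| = 147.18°
147.18° > 2α = 38.58°  →  invalid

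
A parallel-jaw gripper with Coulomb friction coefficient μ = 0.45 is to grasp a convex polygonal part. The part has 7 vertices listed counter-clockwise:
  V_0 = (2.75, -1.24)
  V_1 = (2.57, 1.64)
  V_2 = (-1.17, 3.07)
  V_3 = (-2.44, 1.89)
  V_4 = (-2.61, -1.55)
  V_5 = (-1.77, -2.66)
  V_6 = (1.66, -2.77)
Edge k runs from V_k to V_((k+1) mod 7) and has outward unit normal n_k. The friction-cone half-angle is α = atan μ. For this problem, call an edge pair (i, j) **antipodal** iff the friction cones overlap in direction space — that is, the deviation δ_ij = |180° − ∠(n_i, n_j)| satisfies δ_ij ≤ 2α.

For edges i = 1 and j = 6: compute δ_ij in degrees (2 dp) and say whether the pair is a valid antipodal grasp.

α = atan 0.45 = 24.23°;  2α = 48.46°
edge 1: e_1 = (-3.74, +1.43);  n_1 = (+0.3571, +0.9341)
edge 6: e_6 = (+1.09, +1.53);  n_6 = (+0.8145, -0.5802)
∠(n_1, n_6) = 104.54°
δ = |180° − 104.54°| = 75.46°
75.46° > 2α = 48.46°  →  invalid

δ = 75.46°, invalid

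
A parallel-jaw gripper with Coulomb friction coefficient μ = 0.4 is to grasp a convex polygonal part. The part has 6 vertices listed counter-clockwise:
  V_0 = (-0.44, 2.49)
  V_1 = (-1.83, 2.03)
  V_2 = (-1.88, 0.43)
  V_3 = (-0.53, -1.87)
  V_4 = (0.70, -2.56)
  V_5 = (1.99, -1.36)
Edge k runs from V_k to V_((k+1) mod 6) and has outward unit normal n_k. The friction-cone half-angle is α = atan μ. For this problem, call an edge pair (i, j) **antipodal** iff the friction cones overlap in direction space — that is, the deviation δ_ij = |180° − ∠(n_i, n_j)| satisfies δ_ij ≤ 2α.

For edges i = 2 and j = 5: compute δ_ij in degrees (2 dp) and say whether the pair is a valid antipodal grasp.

α = atan 0.4 = 21.80°;  2α = 43.60°
edge 2: e_2 = (+1.35, -2.30);  n_2 = (-0.8624, -0.5062)
edge 5: e_5 = (-2.43, +3.85);  n_5 = (+0.8456, +0.5337)
∠(n_2, n_5) = 178.15°
δ = |180° − 178.15°| = 1.85°
1.85° ≤ 2α = 43.60°  →  valid

δ = 1.85°, valid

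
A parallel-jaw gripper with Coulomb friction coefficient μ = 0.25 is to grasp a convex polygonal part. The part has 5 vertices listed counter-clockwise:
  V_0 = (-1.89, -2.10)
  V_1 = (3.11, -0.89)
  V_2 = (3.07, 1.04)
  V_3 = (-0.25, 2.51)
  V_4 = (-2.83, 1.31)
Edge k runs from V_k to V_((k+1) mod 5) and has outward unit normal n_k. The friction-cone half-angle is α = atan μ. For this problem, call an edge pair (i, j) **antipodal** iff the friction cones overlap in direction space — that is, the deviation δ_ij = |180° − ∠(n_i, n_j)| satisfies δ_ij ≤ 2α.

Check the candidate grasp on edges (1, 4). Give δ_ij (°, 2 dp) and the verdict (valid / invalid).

δ = 14.22°, valid

α = atan 0.25 = 14.04°;  2α = 28.07°
edge 1: e_1 = (-0.04, +1.93);  n_1 = (+0.9998, +0.0207)
edge 4: e_4 = (+0.94, -3.41);  n_4 = (-0.9640, -0.2657)
∠(n_1, n_4) = 165.78°
δ = |180° − 165.78°| = 14.22°
14.22° ≤ 2α = 28.07°  →  valid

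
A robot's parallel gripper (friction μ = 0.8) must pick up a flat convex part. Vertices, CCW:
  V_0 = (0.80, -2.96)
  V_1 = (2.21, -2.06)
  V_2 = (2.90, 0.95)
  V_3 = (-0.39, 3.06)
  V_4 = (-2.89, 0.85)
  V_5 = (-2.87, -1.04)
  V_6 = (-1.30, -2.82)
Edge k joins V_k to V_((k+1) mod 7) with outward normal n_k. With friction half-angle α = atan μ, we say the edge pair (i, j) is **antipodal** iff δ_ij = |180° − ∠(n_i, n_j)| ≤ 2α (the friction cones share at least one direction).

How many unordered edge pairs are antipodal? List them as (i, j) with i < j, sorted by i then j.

α = atan 0.8 = 38.66°;  2α = 77.32°
n_0 = (+0.5380, -0.8429)
n_1 = (+0.9747, -0.2234)
n_2 = (+0.5399, +0.8418)
n_3 = (-0.6623, +0.7492)
n_4 = (-0.9999, -0.0106)
n_5 = (-0.7500, -0.6615)
n_6 = (-0.0665, -0.9978)
  (0,1): δ = 135.46°  ·
  (0,2): δ = 65.22°  ✓
  (0,3): δ = 8.93°  ✓
  (0,4): δ = 58.06°  ✓
  (0,5): δ = 98.86°  ·
  (0,6): δ = 143.64°  ·
  (1,2): δ = 109.76°  ·
  (1,3): δ = 35.61°  ✓
  (1,4): δ = 13.52°  ✓
  (1,5): δ = 54.32°  ✓
  (1,6): δ = 99.10°  ·
  (2,3): δ = 105.85°  ·
  (2,4): δ = 56.72°  ✓
  (2,5): δ = 15.91°  ✓
  (2,6): δ = 28.86°  ✓
  (3,4): δ = 130.87°  ·
  (3,5): δ = 90.06°  ·
  (3,6): δ = 45.29°  ✓
  (4,5): δ = 139.19°  ·
  (4,6): δ = 94.42°  ·
  (5,6): δ = 135.23°  ·
antipodal pairs: 10

count = 10; pairs: (0,2), (0,3), (0,4), (1,3), (1,4), (1,5), (2,4), (2,5), (2,6), (3,6)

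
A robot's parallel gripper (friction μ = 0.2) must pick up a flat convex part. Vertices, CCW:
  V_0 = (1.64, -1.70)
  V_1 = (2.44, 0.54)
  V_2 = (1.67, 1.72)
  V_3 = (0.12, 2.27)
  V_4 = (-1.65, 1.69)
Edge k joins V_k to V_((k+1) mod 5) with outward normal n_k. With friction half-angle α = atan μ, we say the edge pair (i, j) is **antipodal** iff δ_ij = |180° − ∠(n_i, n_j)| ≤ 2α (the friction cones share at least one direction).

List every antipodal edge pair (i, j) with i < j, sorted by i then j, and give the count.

count = 1; pairs: (1,4)

α = atan 0.2 = 11.31°;  2α = 22.62°
n_0 = (+0.9417, -0.3363)
n_1 = (+0.8375, +0.5465)
n_2 = (+0.3344, +0.9424)
n_3 = (-0.3114, +0.9503)
n_4 = (-0.7176, -0.6964)
  (0,1): δ = 127.22°  ·
  (0,2): δ = 89.88°  ·
  (0,3): δ = 52.20°  ·
  (0,4): δ = 63.80°  ·
  (1,2): δ = 142.66°  ·
  (1,3): δ = 104.98°  ·
  (1,4): δ = 11.02°  ✓
  (2,3): δ = 142.32°  ·
  (2,4): δ = 26.32°  ·
  (3,4): δ = 64.00°  ·
antipodal pairs: 1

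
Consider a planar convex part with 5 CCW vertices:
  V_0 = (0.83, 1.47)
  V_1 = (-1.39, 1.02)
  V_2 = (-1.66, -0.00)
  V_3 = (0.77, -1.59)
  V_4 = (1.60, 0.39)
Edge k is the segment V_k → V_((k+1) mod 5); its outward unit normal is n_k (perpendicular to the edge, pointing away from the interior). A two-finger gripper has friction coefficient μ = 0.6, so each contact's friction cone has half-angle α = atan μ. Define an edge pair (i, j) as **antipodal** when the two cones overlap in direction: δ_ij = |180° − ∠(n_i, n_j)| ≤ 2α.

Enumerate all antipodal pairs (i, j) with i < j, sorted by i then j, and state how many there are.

count = 5; pairs: (0,2), (0,3), (1,3), (1,4), (2,4)

α = atan 0.6 = 30.96°;  2α = 61.93°
n_0 = (-0.1987, +0.9801)
n_1 = (-0.9667, +0.2559)
n_2 = (-0.5475, -0.8368)
n_3 = (+0.9222, -0.3866)
n_4 = (+0.8142, +0.5805)
  (0,1): δ = 116.29°  ·
  (0,2): δ = 44.66°  ✓
  (0,3): δ = 55.80°  ✓
  (0,4): δ = 114.03°  ·
  (1,2): δ = 108.37°  ·
  (1,3): δ = 7.92°  ✓
  (1,4): δ = 50.31°  ✓
  (2,3): δ = 79.55°  ·
  (2,4): δ = 21.31°  ✓
  (3,4): δ = 121.77°  ·
antipodal pairs: 5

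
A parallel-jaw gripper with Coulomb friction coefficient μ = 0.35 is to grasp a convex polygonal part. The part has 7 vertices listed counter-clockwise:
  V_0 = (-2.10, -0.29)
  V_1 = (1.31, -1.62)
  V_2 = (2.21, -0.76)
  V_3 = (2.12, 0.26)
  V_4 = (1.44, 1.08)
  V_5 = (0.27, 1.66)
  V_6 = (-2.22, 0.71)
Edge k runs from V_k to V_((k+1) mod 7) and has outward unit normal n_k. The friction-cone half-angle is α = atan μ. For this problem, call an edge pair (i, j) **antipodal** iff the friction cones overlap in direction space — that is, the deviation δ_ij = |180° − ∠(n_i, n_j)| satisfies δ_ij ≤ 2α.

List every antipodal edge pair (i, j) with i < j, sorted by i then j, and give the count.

count = 5; pairs: (0,3), (0,4), (1,5), (2,6), (3,6)

α = atan 0.35 = 19.29°;  2α = 38.58°
n_0 = (-0.3634, -0.9316)
n_1 = (+0.6909, -0.7230)
n_2 = (+0.9961, +0.0879)
n_3 = (+0.7698, +0.6383)
n_4 = (+0.4441, +0.8960)
n_5 = (-0.3565, +0.9343)
n_6 = (-0.9929, -0.1191)
  (0,1): δ = 114.99°  ·
  (0,2): δ = 63.65°  ·
  (0,3): δ = 29.02°  ✓
  (0,4): δ = 5.06°  ✓
  (0,5): δ = 42.19°  ·
  (0,6): δ = 118.15°  ·
  (1,2): δ = 128.66°  ·
  (1,3): δ = 94.03°  ·
  (1,4): δ = 70.07°  ·
  (1,5): δ = 22.81°  ✓
  (1,6): δ = 53.14°  ·
  (2,3): δ = 145.37°  ·
  (2,4): δ = 121.41°  ·
  (2,5): δ = 74.16°  ·
  (2,6): δ = 1.80°  ✓
  (3,4): δ = 156.04°  ·
  (3,5): δ = 108.78°  ·
  (3,6): δ = 32.83°  ✓
  (4,5): δ = 132.75°  ·
  (4,6): δ = 56.79°  ·
  (5,6): δ = 104.04°  ·
antipodal pairs: 5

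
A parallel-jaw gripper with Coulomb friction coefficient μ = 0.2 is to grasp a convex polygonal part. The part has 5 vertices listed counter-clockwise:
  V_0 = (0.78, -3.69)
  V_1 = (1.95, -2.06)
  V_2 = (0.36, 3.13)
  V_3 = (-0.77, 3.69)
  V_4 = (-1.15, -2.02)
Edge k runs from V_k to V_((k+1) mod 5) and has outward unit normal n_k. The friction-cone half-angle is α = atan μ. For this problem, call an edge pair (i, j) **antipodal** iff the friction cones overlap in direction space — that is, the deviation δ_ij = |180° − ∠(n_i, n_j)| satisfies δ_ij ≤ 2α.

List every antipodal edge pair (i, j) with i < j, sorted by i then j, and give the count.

α = atan 0.2 = 11.31°;  2α = 22.62°
n_0 = (+0.8124, -0.5831)
n_1 = (+0.9561, +0.2929)
n_2 = (+0.4440, +0.8960)
n_3 = (-0.9978, +0.0664)
n_4 = (-0.6543, -0.7562)
  (0,1): δ = 127.30°  ·
  (0,2): δ = 80.69°  ·
  (0,3): δ = 31.86°  ·
  (0,4): δ = 84.80°  ·
  (1,2): δ = 133.39°  ·
  (1,3): δ = 20.84°  ✓
  (1,4): δ = 32.10°  ·
  (2,3): δ = 67.45°  ·
  (2,4): δ = 14.51°  ✓
  (3,4): δ = 127.06°  ·
antipodal pairs: 2

count = 2; pairs: (1,3), (2,4)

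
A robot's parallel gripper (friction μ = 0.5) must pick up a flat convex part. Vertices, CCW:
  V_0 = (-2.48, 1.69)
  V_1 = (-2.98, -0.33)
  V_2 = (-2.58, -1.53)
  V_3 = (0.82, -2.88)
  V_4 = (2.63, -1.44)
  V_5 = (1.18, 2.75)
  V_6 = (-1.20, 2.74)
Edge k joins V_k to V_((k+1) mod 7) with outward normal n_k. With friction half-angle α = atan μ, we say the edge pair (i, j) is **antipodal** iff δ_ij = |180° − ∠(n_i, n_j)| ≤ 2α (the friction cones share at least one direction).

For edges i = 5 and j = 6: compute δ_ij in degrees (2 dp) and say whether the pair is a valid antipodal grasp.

δ = 140.88°, invalid

α = atan 0.5 = 26.57°;  2α = 53.13°
edge 5: e_5 = (-2.38, -0.01);  n_5 = (-0.0042, +1.0000)
edge 6: e_6 = (-1.28, -1.05);  n_6 = (-0.6342, +0.7731)
∠(n_5, n_6) = 39.12°
δ = |180° − 39.12°| = 140.88°
140.88° > 2α = 53.13°  →  invalid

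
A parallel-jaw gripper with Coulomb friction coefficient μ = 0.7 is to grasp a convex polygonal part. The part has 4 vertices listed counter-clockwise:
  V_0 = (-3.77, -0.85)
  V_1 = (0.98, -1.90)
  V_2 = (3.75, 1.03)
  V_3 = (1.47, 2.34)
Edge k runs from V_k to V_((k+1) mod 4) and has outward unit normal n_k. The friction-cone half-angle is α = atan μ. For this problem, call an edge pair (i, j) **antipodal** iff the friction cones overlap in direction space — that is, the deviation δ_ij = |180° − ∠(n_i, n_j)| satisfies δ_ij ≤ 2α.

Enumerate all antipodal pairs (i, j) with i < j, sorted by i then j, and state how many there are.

α = atan 0.7 = 34.99°;  2α = 69.98°
n_0 = (-0.2158, -0.9764)
n_1 = (+0.7267, -0.6870)
n_2 = (+0.4982, +0.8671)
n_3 = (-0.5200, +0.8542)
  (0,1): δ = 120.93°  ·
  (0,2): δ = 17.42°  ✓
  (0,3): δ = 43.80°  ✓
  (1,2): δ = 76.49°  ·
  (1,3): δ = 15.28°  ✓
  (2,3): δ = 118.79°  ·
antipodal pairs: 3

count = 3; pairs: (0,2), (0,3), (1,3)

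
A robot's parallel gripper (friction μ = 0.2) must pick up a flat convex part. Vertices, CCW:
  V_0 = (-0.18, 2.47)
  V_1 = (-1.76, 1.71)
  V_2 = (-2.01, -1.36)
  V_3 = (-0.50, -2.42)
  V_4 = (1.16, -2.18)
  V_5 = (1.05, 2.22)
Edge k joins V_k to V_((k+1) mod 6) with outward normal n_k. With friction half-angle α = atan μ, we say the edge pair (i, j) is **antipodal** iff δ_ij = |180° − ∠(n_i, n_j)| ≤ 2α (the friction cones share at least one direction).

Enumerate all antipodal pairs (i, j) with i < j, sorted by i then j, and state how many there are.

count = 3; pairs: (0,3), (1,4), (3,5)

α = atan 0.2 = 11.31°;  2α = 22.62°
n_0 = (-0.4335, +0.9012)
n_1 = (-0.9967, +0.0812)
n_2 = (-0.5746, -0.8185)
n_3 = (+0.1431, -0.9897)
n_4 = (+0.9997, +0.0250)
n_5 = (+0.1992, +0.9800)
  (0,1): δ = 120.34°  ·
  (0,2): δ = 60.76°  ·
  (0,3): δ = 17.46°  ✓
  (0,4): δ = 65.74°  ·
  (0,5): δ = 142.82°  ·
  (1,2): δ = 120.41°  ·
  (1,3): δ = 77.12°  ·
  (1,4): δ = 6.09°  ✓
  (1,5): δ = 83.17°  ·
  (2,3): δ = 136.70°  ·
  (2,4): δ = 53.50°  ·
  (2,5): δ = 23.58°  ·
  (3,4): δ = 96.79°  ·
  (3,5): δ = 19.72°  ✓
  (4,5): δ = 102.92°  ·
antipodal pairs: 3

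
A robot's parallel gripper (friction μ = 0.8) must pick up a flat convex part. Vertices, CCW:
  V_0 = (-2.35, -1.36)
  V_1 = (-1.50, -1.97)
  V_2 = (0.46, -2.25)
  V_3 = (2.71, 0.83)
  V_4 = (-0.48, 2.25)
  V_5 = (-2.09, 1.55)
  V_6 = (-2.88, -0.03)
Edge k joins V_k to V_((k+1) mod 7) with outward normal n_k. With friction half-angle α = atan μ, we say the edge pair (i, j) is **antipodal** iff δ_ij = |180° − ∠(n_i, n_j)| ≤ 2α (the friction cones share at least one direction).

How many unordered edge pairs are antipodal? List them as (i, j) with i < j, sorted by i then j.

α = atan 0.8 = 38.66°;  2α = 77.32°
n_0 = (-0.5830, -0.8124)
n_1 = (-0.1414, -0.9899)
n_2 = (+0.8075, -0.5899)
n_3 = (+0.4067, +0.9136)
n_4 = (-0.3987, +0.9171)
n_5 = (-0.8944, +0.4472)
n_6 = (-0.9290, -0.3702)
  (0,1): δ = 152.47°  ·
  (0,2): δ = 90.48°  ·
  (0,3): δ = 11.67°  ✓
  (0,4): δ = 59.16°  ✓
  (0,5): δ = 99.10°  ·
  (0,6): δ = 147.39°  ·
  (1,2): δ = 118.02°  ·
  (1,3): δ = 15.87°  ✓
  (1,4): δ = 31.63°  ✓
  (1,5): δ = 71.57°  ✓
  (1,6): δ = 119.86°  ·
  (2,3): δ = 77.85°  ·
  (2,4): δ = 30.35°  ✓
  (2,5): δ = 9.58°  ✓
  (2,6): δ = 57.88°  ✓
  (3,4): δ = 132.51°  ·
  (3,5): δ = 92.57°  ·
  (3,6): δ = 44.28°  ✓
  (4,5): δ = 140.06°  ·
  (4,6): δ = 91.77°  ·
  (5,6): δ = 131.71°  ·
antipodal pairs: 9

count = 9; pairs: (0,3), (0,4), (1,3), (1,4), (1,5), (2,4), (2,5), (2,6), (3,6)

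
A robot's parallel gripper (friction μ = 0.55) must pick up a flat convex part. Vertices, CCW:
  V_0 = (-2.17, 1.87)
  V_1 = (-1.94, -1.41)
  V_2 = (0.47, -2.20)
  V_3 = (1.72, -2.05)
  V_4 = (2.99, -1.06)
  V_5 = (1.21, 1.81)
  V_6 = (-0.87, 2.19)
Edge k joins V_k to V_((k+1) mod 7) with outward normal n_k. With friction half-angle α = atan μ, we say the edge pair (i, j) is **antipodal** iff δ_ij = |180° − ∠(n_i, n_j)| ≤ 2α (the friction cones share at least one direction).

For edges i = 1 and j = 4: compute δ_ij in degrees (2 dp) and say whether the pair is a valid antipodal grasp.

δ = 40.04°, valid

α = atan 0.55 = 28.81°;  2α = 57.62°
edge 1: e_1 = (+2.41, -0.79);  n_1 = (-0.3115, -0.9502)
edge 4: e_4 = (-1.78, +2.87);  n_4 = (+0.8498, +0.5271)
∠(n_1, n_4) = 139.96°
δ = |180° − 139.96°| = 40.04°
40.04° ≤ 2α = 57.62°  →  valid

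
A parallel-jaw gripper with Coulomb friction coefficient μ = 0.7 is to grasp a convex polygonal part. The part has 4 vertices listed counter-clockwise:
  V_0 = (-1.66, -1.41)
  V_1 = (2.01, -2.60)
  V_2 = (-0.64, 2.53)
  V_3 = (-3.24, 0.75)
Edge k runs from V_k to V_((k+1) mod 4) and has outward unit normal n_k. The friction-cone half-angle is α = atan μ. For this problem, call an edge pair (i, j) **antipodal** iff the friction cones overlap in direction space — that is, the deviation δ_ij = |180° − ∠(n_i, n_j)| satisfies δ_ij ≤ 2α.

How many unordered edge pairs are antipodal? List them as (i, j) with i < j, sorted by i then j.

α = atan 0.7 = 34.99°;  2α = 69.98°
n_0 = (-0.3084, -0.9512)
n_1 = (+0.8885, +0.4590)
n_2 = (-0.5649, +0.8252)
n_3 = (-0.8071, -0.5904)
  (0,1): δ = 44.72°  ✓
  (0,2): δ = 52.36°  ✓
  (0,3): δ = 144.15°  ·
  (1,2): δ = 82.92°  ·
  (1,3): δ = 8.87°  ✓
  (2,3): δ = 88.21°  ·
antipodal pairs: 3

count = 3; pairs: (0,1), (0,2), (1,3)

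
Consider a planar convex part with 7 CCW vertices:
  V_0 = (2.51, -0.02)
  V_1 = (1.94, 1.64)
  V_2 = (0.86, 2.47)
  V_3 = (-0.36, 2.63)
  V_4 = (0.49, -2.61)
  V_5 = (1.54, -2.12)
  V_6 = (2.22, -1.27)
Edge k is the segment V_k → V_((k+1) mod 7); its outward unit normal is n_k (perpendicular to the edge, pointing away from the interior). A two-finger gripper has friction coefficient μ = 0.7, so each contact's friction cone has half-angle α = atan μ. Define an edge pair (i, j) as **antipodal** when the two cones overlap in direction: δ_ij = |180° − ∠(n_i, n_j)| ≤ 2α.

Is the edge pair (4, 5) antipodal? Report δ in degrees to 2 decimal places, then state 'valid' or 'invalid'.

δ = 153.68°, invalid

α = atan 0.7 = 34.99°;  2α = 69.98°
edge 4: e_4 = (+1.05, +0.49);  n_4 = (+0.4229, -0.9062)
edge 5: e_5 = (+0.68, +0.85);  n_5 = (+0.7809, -0.6247)
∠(n_4, n_5) = 26.32°
δ = |180° − 26.32°| = 153.68°
153.68° > 2α = 69.98°  →  invalid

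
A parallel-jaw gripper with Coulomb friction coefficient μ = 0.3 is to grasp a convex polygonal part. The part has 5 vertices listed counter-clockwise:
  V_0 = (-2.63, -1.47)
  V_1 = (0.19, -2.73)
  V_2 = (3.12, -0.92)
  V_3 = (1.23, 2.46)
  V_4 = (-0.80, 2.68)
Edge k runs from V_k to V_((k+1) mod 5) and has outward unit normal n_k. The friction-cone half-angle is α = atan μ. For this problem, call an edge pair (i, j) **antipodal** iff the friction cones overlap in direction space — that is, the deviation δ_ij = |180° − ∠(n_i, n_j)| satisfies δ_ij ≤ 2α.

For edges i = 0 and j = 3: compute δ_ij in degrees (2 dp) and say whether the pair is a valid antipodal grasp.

δ = 17.89°, valid

α = atan 0.3 = 16.70°;  2α = 33.40°
edge 0: e_0 = (+2.82, -1.26);  n_0 = (-0.4079, -0.9130)
edge 3: e_3 = (-2.03, +0.22);  n_3 = (+0.1077, +0.9942)
∠(n_0, n_3) = 162.11°
δ = |180° − 162.11°| = 17.89°
17.89° ≤ 2α = 33.40°  →  valid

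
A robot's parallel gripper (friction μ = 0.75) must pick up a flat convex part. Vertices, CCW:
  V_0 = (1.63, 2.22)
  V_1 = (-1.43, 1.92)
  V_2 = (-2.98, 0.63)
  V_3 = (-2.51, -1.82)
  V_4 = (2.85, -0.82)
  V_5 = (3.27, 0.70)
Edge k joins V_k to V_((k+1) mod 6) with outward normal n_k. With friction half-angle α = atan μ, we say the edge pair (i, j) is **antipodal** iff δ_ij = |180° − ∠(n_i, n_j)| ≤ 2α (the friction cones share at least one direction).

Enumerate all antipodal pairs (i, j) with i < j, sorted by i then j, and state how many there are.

count = 7; pairs: (0,3), (0,4), (1,3), (1,4), (2,4), (2,5), (3,5)

α = atan 0.75 = 36.87°;  2α = 73.74°
n_0 = (-0.0976, +0.9952)
n_1 = (-0.6397, +0.7686)
n_2 = (-0.9821, -0.1884)
n_3 = (+0.1834, -0.9830)
n_4 = (+0.9639, -0.2663)
n_5 = (+0.6798, +0.7334)
  (0,1): δ = 145.83°  ·
  (0,2): δ = 84.74°  ·
  (0,3): δ = 4.97°  ✓
  (0,4): δ = 68.95°  ✓
  (0,5): δ = 131.58°  ·
  (1,2): δ = 118.91°  ·
  (1,3): δ = 29.20°  ✓
  (1,4): δ = 34.78°  ✓
  (1,5): δ = 97.41°  ·
  (2,3): δ = 90.29°  ·
  (2,4): δ = 26.31°  ✓
  (2,5): δ = 36.32°  ✓
  (3,4): δ = 116.01°  ·
  (3,5): δ = 53.39°  ✓
  (4,5): δ = 117.38°  ·
antipodal pairs: 7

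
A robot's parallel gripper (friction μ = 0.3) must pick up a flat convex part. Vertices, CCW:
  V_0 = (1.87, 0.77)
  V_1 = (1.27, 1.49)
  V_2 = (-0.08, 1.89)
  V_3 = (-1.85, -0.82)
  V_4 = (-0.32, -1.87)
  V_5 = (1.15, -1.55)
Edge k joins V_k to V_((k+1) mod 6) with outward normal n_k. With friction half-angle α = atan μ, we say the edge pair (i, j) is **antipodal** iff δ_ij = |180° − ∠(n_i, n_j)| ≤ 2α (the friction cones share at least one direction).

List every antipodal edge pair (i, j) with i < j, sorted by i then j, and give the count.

α = atan 0.3 = 16.70°;  2α = 33.40°
n_0 = (+0.7682, +0.6402)
n_1 = (+0.2841, +0.9588)
n_2 = (-0.8372, +0.5468)
n_3 = (-0.5658, -0.8245)
n_4 = (+0.2127, -0.9771)
n_5 = (+0.9551, -0.2964)
  (0,1): δ = 146.31°  ·
  (0,2): δ = 72.96°  ·
  (0,3): δ = 15.73°  ✓
  (0,4): δ = 62.48°  ·
  (0,5): δ = 122.95°  ·
  (1,2): δ = 106.65°  ·
  (1,3): δ = 17.96°  ✓
  (1,4): δ = 28.79°  ✓
  (1,5): δ = 89.26°  ·
  (2,3): δ = 91.31°  ·
  (2,4): δ = 44.57°  ·
  (2,5): δ = 15.91°  ✓
  (3,4): δ = 133.26°  ·
  (3,5): δ = 72.78°  ·
  (4,5): δ = 119.52°  ·
antipodal pairs: 4

count = 4; pairs: (0,3), (1,3), (1,4), (2,5)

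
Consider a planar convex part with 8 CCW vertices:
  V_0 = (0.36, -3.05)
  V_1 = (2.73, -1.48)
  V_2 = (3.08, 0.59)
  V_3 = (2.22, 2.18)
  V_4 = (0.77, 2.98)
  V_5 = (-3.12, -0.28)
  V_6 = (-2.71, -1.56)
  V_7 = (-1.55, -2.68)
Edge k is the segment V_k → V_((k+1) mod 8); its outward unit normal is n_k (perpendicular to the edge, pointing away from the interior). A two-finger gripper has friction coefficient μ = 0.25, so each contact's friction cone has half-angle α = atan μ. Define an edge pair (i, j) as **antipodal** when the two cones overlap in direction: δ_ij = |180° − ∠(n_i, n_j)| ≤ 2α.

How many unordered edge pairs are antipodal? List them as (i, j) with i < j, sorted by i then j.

count = 6; pairs: (0,4), (1,5), (2,5), (2,6), (3,6), (3,7)

α = atan 0.25 = 14.04°;  2α = 28.07°
n_0 = (+0.5523, -0.8337)
n_1 = (+0.9860, -0.1667)
n_2 = (+0.8796, +0.4757)
n_3 = (+0.4831, +0.8756)
n_4 = (-0.6423, +0.7664)
n_5 = (-0.9523, -0.3050)
n_6 = (-0.6946, -0.7194)
n_7 = (-0.1902, -0.9817)
  (0,1): δ = 133.12°  ·
  (0,2): δ = 95.11°  ·
  (0,3): δ = 62.41°  ·
  (0,4): δ = 6.44°  ✓
  (0,5): δ = 74.24°  ·
  (0,6): δ = 102.48°  ·
  (0,7): δ = 135.51°  ·
  (1,2): δ = 141.99°  ·
  (1,3): δ = 109.29°  ·
  (1,4): δ = 40.44°  ·
  (1,5): δ = 27.36°  ✓
  (1,6): δ = 55.60°  ·
  (1,7): δ = 88.63°  ·
  (2,3): δ = 147.29°  ·
  (2,4): δ = 78.44°  ·
  (2,5): δ = 10.65°  ✓
  (2,6): δ = 17.60°  ✓
  (2,7): δ = 50.63°  ·
  (3,4): δ = 111.15°  ·
  (3,5): δ = 43.35°  ·
  (3,6): δ = 15.11°  ✓
  (3,7): δ = 17.92°  ✓
  (4,5): δ = 112.20°  ·
  (4,6): δ = 83.96°  ·
  (4,7): δ = 50.93°  ·
  (5,6): δ = 151.76°  ·
  (5,7): δ = 118.72°  ·
  (6,7): δ = 146.97°  ·
antipodal pairs: 6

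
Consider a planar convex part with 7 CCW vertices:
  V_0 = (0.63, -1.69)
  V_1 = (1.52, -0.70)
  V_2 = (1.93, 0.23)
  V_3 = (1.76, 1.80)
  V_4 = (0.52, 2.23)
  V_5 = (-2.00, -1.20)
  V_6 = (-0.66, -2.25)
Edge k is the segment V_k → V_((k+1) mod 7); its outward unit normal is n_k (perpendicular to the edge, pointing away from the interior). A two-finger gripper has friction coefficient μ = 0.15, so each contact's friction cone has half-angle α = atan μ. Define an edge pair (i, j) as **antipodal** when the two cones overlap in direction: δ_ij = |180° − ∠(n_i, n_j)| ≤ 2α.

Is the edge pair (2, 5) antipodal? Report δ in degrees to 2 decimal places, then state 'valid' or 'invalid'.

α = atan 0.15 = 8.53°;  2α = 17.06°
edge 2: e_2 = (-0.17, +1.57);  n_2 = (+0.9942, +0.1077)
edge 5: e_5 = (+1.34, -1.05);  n_5 = (-0.6168, -0.7871)
∠(n_2, n_5) = 134.26°
δ = |180° − 134.26°| = 45.74°
45.74° > 2α = 17.06°  →  invalid

δ = 45.74°, invalid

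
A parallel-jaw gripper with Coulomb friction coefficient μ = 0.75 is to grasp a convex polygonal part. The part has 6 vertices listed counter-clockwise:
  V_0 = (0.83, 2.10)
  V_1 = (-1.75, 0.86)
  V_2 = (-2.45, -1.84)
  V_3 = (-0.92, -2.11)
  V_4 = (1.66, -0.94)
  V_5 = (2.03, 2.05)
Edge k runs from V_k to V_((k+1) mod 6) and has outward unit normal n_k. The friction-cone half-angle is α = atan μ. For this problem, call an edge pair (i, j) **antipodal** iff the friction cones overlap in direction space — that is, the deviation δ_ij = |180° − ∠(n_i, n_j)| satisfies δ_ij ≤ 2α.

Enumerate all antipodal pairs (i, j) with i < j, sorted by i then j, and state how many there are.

α = atan 0.75 = 36.87°;  2α = 73.74°
n_0 = (-0.4332, +0.9013)
n_1 = (-0.9680, +0.2510)
n_2 = (-0.1738, -0.9848)
n_3 = (+0.4130, -0.9107)
n_4 = (+0.9924, -0.1228)
n_5 = (+0.0416, +0.9991)
  (0,1): δ = 130.20°  ·
  (0,2): δ = 35.68°  ✓
  (0,3): δ = 1.28°  ✓
  (0,4): δ = 57.28°  ✓
  (0,5): δ = 151.94°  ·
  (1,2): δ = 85.47°  ·
  (1,3): δ = 51.07°  ✓
  (1,4): δ = 7.48°  ✓
  (1,5): δ = 102.15°  ·
  (2,3): δ = 145.60°  ·
  (2,4): δ = 87.05°  ·
  (2,5): δ = 7.62°  ✓
  (3,4): δ = 121.45°  ·
  (3,5): δ = 26.78°  ✓
  (4,5): δ = 85.33°  ·
antipodal pairs: 7

count = 7; pairs: (0,2), (0,3), (0,4), (1,3), (1,4), (2,5), (3,5)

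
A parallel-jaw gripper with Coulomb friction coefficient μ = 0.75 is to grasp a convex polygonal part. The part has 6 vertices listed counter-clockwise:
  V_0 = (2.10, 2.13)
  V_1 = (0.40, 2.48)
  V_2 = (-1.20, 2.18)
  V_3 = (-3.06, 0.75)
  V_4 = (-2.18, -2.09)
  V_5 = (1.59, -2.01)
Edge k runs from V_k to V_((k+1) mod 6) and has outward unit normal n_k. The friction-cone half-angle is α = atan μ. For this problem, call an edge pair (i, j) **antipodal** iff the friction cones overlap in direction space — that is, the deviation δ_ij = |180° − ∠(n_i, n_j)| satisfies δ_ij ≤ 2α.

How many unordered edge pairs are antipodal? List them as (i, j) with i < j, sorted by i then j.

count = 7; pairs: (0,3), (0,4), (1,4), (1,5), (2,4), (2,5), (3,5)

α = atan 0.75 = 36.87°;  2α = 73.74°
n_0 = (+0.2017, +0.9795)
n_1 = (-0.1843, +0.9829)
n_2 = (-0.6095, +0.7928)
n_3 = (-0.9552, -0.2960)
n_4 = (+0.0212, -0.9998)
n_5 = (+0.9925, -0.1223)
  (0,1): δ = 157.75°  ·
  (0,2): δ = 130.81°  ·
  (0,3): δ = 61.15°  ✓
  (0,4): δ = 12.85°  ✓
  (0,5): δ = 94.61°  ·
  (1,2): δ = 153.07°  ·
  (1,3): δ = 83.40°  ·
  (1,4): δ = 9.40°  ✓
  (1,5): δ = 72.36°  ✓
  (2,3): δ = 110.34°  ·
  (2,4): δ = 36.34°  ✓
  (2,5): δ = 45.42°  ✓
  (3,4): δ = 106.00°  ·
  (3,5): δ = 24.24°  ✓
  (4,5): δ = 98.24°  ·
antipodal pairs: 7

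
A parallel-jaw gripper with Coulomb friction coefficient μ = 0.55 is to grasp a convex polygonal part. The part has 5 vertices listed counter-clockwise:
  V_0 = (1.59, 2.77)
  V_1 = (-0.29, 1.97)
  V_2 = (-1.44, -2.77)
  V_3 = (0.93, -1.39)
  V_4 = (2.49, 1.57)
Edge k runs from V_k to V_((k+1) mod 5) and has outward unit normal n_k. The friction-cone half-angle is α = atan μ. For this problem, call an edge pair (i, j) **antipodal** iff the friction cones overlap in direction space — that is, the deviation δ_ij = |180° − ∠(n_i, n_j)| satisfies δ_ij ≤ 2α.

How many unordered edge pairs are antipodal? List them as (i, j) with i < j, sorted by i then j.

α = atan 0.55 = 28.81°;  2α = 57.62°
n_0 = (-0.3916, +0.9202)
n_1 = (-0.9718, +0.2358)
n_2 = (+0.5032, -0.8642)
n_3 = (+0.8847, -0.4662)
n_4 = (+0.8000, +0.6000)
  (0,1): δ = 126.69°  ·
  (0,2): δ = 7.16°  ✓
  (0,3): δ = 39.16°  ✓
  (0,4): δ = 103.82°  ·
  (1,2): δ = 46.15°  ✓
  (1,3): δ = 14.15°  ✓
  (1,4): δ = 50.51°  ✓
  (2,3): δ = 148.00°  ·
  (2,4): δ = 83.34°  ·
  (3,4): δ = 115.34°  ·
antipodal pairs: 5

count = 5; pairs: (0,2), (0,3), (1,2), (1,3), (1,4)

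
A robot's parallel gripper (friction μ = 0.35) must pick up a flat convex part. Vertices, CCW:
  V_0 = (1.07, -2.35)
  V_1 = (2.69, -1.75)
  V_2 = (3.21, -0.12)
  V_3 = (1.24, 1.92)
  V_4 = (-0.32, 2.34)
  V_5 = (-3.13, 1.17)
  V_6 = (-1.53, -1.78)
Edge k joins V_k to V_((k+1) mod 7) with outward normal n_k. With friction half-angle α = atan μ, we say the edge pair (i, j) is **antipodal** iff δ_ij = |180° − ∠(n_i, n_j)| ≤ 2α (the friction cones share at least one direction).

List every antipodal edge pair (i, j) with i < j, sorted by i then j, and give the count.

α = atan 0.35 = 19.29°;  2α = 38.58°
n_0 = (+0.3473, -0.9377)
n_1 = (+0.9527, -0.3039)
n_2 = (+0.7193, +0.6947)
n_3 = (+0.2600, +0.9656)
n_4 = (-0.3844, +0.9232)
n_5 = (-0.8790, -0.4768)
n_6 = (-0.2141, -0.9768)
  (0,1): δ = 128.02°  ·
  (0,2): δ = 66.32°  ·
  (0,3): δ = 35.39°  ✓
  (0,4): δ = 2.28°  ✓
  (0,5): δ = 98.15°  ·
  (0,6): δ = 147.31°  ·
  (1,2): δ = 118.31°  ·
  (1,3): δ = 87.37°  ·
  (1,4): δ = 49.70°  ·
  (1,5): δ = 46.17°  ·
  (1,6): δ = 95.33°  ·
  (2,3): δ = 149.07°  ·
  (2,4): δ = 111.39°  ·
  (2,5): δ = 15.53°  ✓
  (2,6): δ = 33.63°  ✓
  (3,4): δ = 142.33°  ·
  (3,5): δ = 46.46°  ·
  (3,6): δ = 2.70°  ✓
  (4,5): δ = 84.13°  ·
  (4,6): δ = 34.97°  ✓
  (5,6): δ = 130.84°  ·
antipodal pairs: 6

count = 6; pairs: (0,3), (0,4), (2,5), (2,6), (3,6), (4,6)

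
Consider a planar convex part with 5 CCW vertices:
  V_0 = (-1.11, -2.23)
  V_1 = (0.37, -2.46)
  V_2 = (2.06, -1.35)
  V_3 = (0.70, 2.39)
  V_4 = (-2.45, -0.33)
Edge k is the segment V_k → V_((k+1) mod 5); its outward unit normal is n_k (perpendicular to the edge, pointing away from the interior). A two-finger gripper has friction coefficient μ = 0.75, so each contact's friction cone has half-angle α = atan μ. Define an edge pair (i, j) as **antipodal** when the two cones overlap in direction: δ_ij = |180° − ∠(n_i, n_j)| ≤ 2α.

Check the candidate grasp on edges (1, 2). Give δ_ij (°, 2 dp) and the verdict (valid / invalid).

δ = 103.31°, invalid

α = atan 0.75 = 36.87°;  2α = 73.74°
edge 1: e_1 = (+1.69, +1.11);  n_1 = (+0.5490, -0.8358)
edge 2: e_2 = (-1.36, +3.74);  n_2 = (+0.9398, +0.3417)
∠(n_1, n_2) = 76.69°
δ = |180° − 76.69°| = 103.31°
103.31° > 2α = 73.74°  →  invalid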